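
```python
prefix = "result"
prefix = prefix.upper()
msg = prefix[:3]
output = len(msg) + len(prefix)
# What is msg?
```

Trace:
`prefix = "result"` → prefix = 'result'
`prefix = prefix.upper()` → prefix = 'RESULT'
`msg = prefix[:3]` → msg = 'RES'
`output = len(msg) + len(prefix)` → output = 9
So msg = 'RES'

Answer: 'RES'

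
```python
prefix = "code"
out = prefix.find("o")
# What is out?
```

Trace:
`prefix = "code"` → prefix = 'code'
`out = prefix.find("o")` → out = 1
So out = 1

Answer: 1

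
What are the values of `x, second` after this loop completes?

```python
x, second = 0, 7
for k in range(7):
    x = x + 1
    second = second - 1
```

x goes 0→7, second goes 7→0
`x, second` takes the values: (0, 7) → (1, 7) → (1, 6) → (2, 6) → (2, 5) → (3, 5) → (3, 4) → (4, 4) → (4, 3) → (5, 3) → (5, 2) → (6, 2) → (6, 1) → (7, 1) → (7, 0)

Answer: 7, 0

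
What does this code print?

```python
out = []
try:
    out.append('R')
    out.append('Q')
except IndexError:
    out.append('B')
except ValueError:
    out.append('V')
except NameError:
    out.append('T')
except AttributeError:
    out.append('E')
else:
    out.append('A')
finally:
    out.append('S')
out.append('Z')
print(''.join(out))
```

Execution trace: 'R' (try body) → 'Q' (try body, no exception) → 'A' (else) → 'S' (finally) → 'Z' (after the try/except). Output: RQASZ

Answer: RQASZ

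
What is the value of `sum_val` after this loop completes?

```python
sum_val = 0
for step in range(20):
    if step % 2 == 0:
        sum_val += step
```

Sum of even numbers 0 to 19
`sum_val` takes the values: 0 → 2 → 6 → 12 → 20 → 30 → 42 → 56 → 72 → 90

Answer: 90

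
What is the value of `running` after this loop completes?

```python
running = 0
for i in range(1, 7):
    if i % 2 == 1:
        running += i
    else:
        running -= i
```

Add odd, subtract even
`running` takes the values: 0 → 1 → -1 → 2 → -2 → 3 → -3

Answer: -3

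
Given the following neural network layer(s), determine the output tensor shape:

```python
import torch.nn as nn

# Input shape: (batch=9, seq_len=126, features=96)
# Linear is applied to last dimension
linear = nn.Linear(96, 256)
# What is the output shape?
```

Input: (9, 126, 96) -> Output: (9, 126, 256)

Answer: (9, 126, 256)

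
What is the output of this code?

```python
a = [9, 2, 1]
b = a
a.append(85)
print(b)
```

Key concept: basic list aliasing.
Step by step:
`a = [9, 2, 1]` → a = [9, 2, 1]
`b = a` → b = [9, 2, 1] (same object as a)
`a.append(85)` → a = [9, 2, 1, 85] (same object as b); b = [9, 2, 1, 85] (same object as a)
`print(b)` → prints [9, 2, 1, 85]

Answer: [9, 2, 1, 85]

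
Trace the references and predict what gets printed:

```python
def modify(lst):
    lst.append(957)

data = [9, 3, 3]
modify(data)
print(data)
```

Key concept: function modifies passed list.
Step by step:
`data = [9, 3, 3]` → data = [9, 3, 3]
`modify(data)` → data = [9, 3, 3, 957]
`print(data)` → prints [9, 3, 3, 957]

Answer: [9, 3, 3, 957]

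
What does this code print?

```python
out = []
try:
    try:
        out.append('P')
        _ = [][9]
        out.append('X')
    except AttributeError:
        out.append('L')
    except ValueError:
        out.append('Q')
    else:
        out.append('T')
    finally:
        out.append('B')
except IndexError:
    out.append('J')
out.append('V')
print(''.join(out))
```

Execution trace: 'P' (inner try body) → 'B' (inner finally) → 'J' (outer except IndexError) → 'V' (after the try/except). Output: PBJV

Answer: PBJV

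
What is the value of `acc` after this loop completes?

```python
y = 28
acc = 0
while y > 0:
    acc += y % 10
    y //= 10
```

Sum digits of 28
`acc` takes the values: 0 → 8 → 10

Answer: 10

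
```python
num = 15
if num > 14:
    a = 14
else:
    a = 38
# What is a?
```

Trace:
`num = 15` → num = 15
`if num > 14: ...` → num > 14 is True → a = 14
So a = 14

Answer: 14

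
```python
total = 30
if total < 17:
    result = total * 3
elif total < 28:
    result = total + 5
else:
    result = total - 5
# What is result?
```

Trace:
`total = 30` → total = 30
`if total < 17: ...` → total < 17 is False, total < 28 is False, take else branch → result = 25
So result = 25

Answer: 25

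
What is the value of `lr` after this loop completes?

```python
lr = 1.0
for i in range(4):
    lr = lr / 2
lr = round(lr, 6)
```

Halving LR 4 times: 1 / 2^4
`lr` takes the values: 1.0 → 0.5 → 0.25 → 0.125 → 0.0625

Answer: 0.0625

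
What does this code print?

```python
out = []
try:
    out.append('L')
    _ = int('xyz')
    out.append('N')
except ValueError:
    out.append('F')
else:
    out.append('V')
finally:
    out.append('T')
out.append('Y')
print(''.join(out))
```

Execution trace: 'L' (try body) → 'F' (except ValueError) → 'T' (finally) → 'Y' (after the try/except). Output: LFTY

Answer: LFTY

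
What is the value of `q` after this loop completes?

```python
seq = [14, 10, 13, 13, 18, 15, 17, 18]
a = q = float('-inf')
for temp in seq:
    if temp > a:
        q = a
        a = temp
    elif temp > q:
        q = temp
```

Second largest (with repeats) in [14, 10, 13, 13, 18, 15, 17, 18]
`q` takes the values: -inf → 10 → 13 → 14 → 15 → 17 → 18

Answer: 18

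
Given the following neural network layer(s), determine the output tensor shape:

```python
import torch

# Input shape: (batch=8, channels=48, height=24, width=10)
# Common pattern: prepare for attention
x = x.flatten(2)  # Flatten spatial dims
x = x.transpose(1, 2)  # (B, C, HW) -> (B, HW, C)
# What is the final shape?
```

Input: (8, 48, 24, 10) -> after flatten(2): (8, 48, 240) -> Output: (8, 240, 48)

Answer: (8, 240, 48)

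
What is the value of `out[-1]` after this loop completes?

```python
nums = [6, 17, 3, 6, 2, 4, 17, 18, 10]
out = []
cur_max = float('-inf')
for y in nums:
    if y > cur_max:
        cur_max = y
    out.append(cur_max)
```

Running max ends at 18
`out` takes the values: [] → [6] → [6, 17] → [6, 17, 17] → [6, 17, 17, 17] → [6, 17, 17, 17, 17] → [6, 17, 17, 17, 17, 17] → [6, 17, 17, 17, 17, 17, 17] → [6, 17, 17, 17, 17, 17, 17, 18] → [6, 17, 17, 17, 17, 17, 17, 18, 18]
So `out[-1]` = 18

Answer: 18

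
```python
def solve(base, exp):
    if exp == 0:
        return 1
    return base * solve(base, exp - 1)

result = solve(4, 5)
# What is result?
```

solve(4, 5) = 4 * 4 * 4 * 4 * 4 = 1024

Answer: 1024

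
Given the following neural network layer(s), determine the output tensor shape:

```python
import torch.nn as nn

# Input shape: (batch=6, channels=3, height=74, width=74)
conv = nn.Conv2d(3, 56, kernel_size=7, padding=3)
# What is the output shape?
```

Input: (6, 3, 74, 74) -> Output: (6, 56, 74, 74)

Answer: (6, 56, 74, 74)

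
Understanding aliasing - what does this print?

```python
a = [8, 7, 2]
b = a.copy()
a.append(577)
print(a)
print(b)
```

Key concept: list.copy() creates independent copy.
Step by step:
`a = [8, 7, 2]` → a = [8, 7, 2]
`b = a.copy()` → b = [8, 7, 2]
`a.append(577)` → a = [8, 7, 2, 577]
`print(a)` → prints [8, 7, 2, 577]
`print(b)` → prints [8, 7, 2]

Answer:
[8, 7, 2, 577]
[8, 7, 2]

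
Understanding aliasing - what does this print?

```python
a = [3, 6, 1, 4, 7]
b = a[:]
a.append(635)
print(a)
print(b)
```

Key concept: slice [:] creates copy.
Step by step:
`a = [3, 6, 1, 4, 7]` → a = [3, 6, 1, 4, 7]
`b = a[:]` → b = [3, 6, 1, 4, 7]
`a.append(635)` → a = [3, 6, 1, 4, 7, 635]
`print(a)` → prints [3, 6, 1, 4, 7, 635]
`print(b)` → prints [3, 6, 1, 4, 7]

Answer:
[3, 6, 1, 4, 7, 635]
[3, 6, 1, 4, 7]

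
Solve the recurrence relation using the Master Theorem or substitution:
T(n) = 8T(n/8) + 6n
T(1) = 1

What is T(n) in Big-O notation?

By Master Theorem: a=8, b=8, f(n)=6n. Since log_8(8) = 1 and f(n) = Θ(n^1), Case 2 applies. T(n) = O(n log n).

Answer: O(n log n)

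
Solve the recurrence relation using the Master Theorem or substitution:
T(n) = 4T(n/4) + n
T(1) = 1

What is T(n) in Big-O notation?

By Master Theorem: a=4, b=4, f(n)=n. Since log_4(4) = 1 and f(n) = Θ(n^1), Case 2 applies. T(n) = O(n log n).

Answer: O(n log n)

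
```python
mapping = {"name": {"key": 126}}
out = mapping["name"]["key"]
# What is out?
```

Trace:
`mapping = {"name": {"key": 126}}` → mapping = {'name': {'key': 126}}
`out = mapping["name"]["key"]` → out = 126
So out = 126

Answer: 126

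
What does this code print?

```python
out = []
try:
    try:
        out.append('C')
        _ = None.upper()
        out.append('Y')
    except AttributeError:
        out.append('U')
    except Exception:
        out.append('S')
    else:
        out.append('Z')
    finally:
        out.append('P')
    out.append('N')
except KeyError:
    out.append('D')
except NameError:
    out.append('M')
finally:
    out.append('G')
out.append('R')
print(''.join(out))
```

Execution trace: 'C' (inner try body) → 'U' (inner except AttributeError) → 'P' (inner finally) → 'N' (try body, no exception) → 'G' (finally) → 'R' (after the try/except). Output: CUPNGR

Answer: CUPNGR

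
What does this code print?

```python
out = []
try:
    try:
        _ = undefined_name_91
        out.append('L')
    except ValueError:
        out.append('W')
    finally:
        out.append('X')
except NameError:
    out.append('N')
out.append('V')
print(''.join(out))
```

Execution trace: 'X' (finally) → 'N' (outer except NameError) → 'V' (after the try/except). Output: XNV

Answer: XNV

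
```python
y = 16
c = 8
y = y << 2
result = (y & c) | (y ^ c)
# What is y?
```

Trace:
`y = 16` → y = 16
`c = 8` → c = 8
`y = y << 2` → y = 64
`result = (y & c) | (y ^ c)` → result = 72
So y = 64

Answer: 64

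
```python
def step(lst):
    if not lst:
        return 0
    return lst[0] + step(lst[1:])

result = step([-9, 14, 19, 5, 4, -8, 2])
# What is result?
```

(-9) + 14 + 19 + 5 + 4 + (-8) + 2 + 0 = 27

Answer: 27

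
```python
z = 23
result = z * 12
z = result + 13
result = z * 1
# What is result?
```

Trace:
`z = 23` → z = 23
`result = z * 12` → result = 276
`z = result + 13` → z = 289
`result = z * 1` → result = 289
So result = 289

Answer: 289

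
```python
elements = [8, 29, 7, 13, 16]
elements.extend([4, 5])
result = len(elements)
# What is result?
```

Trace:
`elements = [8, 29, 7, 13, 16]` → elements = [8, 29, 7, 13, 16]
`elements.extend([4, 5])` → elements = [8, 29, 7, 13, 16, 4, 5]
`result = len(elements)` → result = 7
So result = 7

Answer: 7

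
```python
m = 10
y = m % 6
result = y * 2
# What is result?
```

Trace:
`m = 10` → m = 10
`y = m % 6` → y = 4
`result = y * 2` → result = 8
So result = 8

Answer: 8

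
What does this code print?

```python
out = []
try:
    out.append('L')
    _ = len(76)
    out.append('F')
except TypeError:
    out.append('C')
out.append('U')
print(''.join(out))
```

Execution trace: 'L' (try body) → 'C' (except TypeError) → 'U' (after the try/except). Output: LCU

Answer: LCU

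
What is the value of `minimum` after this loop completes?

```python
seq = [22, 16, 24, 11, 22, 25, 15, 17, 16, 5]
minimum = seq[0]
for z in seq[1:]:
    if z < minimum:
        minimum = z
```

Minimum of [22, 16, 24, 11, 22, 25, 15, 17, 16, 5]
`minimum` takes the values: 22 → 16 → 11 → 5

Answer: 5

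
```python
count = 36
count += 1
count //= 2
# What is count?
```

Trace:
`count = 36` → count = 36
`count += 1` → count = 37
`count //= 2` → count = 18
So count = 18

Answer: 18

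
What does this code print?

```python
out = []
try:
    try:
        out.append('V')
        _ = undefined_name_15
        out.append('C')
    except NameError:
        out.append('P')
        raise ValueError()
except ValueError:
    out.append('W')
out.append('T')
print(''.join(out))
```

Execution trace: 'V' (inner try body) → 'P' (inner except NameError) → 'W' (outer except ValueError) → 'T' (after the try/except). Output: VPWT

Answer: VPWT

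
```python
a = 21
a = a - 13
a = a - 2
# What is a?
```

Trace:
`a = 21` → a = 21
`a = a - 13` → a = 8
`a = a - 2` → a = 6
So a = 6

Answer: 6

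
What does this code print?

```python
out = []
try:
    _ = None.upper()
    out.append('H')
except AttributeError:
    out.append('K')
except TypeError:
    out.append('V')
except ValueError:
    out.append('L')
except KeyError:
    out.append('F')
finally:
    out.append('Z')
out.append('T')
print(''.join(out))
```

Execution trace: 'K' (except AttributeError) → 'Z' (finally) → 'T' (after the try/except). Output: KZT

Answer: KZT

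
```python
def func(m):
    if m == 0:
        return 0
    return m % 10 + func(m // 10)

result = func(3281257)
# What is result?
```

Sum of digits of 3281257: 7 + 5 + 2 + 1 + 8 + 2 + 3 = 28

Answer: 28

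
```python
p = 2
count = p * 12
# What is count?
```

Trace:
`p = 2` → p = 2
`count = p * 12` → count = 24
So count = 24

Answer: 24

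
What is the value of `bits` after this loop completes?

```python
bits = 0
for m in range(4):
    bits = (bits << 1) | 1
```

Build 4 consecutive 1-bits: 0b1111
`bits` takes the values: 0 → 1 → 3 → 7 → 15

Answer: 15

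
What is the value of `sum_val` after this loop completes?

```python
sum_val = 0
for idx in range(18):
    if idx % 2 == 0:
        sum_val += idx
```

Sum of even numbers 0 to 17
`sum_val` takes the values: 0 → 2 → 6 → 12 → 20 → 30 → 42 → 56 → 72

Answer: 72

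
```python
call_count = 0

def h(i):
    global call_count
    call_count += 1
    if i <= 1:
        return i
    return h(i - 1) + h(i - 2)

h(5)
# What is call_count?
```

Calls(i) = 1 + Calls(i-1) + Calls(i-2); Calls(0)=Calls(1)=1. For i=5 this gives 15.

Answer: 15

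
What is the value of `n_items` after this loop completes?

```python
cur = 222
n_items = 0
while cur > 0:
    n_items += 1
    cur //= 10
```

Count digits by repeated division by 10
`n_items` takes the values: 0 → 1 → 2 → 3

Answer: 3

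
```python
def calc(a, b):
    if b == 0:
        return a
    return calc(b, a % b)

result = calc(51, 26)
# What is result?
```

calc(51, 26) -> calc(26, 25) -> calc(25, 1) -> calc(1, 0) -> 1

Answer: 1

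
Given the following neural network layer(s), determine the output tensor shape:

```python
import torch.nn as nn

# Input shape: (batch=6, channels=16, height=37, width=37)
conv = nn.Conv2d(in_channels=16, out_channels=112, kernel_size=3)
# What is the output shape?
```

Input: (6, 16, 37, 37) -> Output: (6, 112, 35, 35)

Answer: (6, 112, 35, 35)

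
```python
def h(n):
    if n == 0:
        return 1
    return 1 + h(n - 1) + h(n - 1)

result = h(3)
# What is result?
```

h(n) = 1 + 2·h(n-1), h(0)=1. Closed form: (1+1)·2^3 - 1 = 15.

Answer: 15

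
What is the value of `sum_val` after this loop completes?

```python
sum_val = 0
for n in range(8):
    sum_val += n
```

Sum of 0 to 7 = 28
`sum_val` takes the values: 0 → 1 → 3 → 6 → 10 → 15 → 21 → 28

Answer: 28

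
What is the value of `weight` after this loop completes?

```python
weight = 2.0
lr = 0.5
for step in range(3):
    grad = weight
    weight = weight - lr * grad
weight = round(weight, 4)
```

Gradient descent: w = 2.0 * (1 - 0.5)^3
`weight` takes the values: 2.0 → 1.0 → 0.5 → 0.25

Answer: 0.25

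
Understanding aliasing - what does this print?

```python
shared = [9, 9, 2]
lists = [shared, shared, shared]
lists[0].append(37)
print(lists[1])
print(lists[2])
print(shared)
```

Key concept: list of same reference.
Step by step:
`shared = [9, 9, 2]` → shared = [9, 9, 2]
`lists = [shared, shared, shared]` → lists = [[9, 9, 2], [9, 9, 2], [9, 9, 2]]
`lists[0].append(37)` → shared = [9, 9, 2, 37]; lists = [[9, 9, 2, 37], [9, 9, 2, 37], [9, 9, 2, 37]]
`print(lists[1])` → prints [9, 9, 2, 37]
`print(lists[2])` → prints [9, 9, 2, 37]
`print(shared)` → prints [9, 9, 2, 37]

Answer:
[9, 9, 2, 37]
[9, 9, 2, 37]
[9, 9, 2, 37]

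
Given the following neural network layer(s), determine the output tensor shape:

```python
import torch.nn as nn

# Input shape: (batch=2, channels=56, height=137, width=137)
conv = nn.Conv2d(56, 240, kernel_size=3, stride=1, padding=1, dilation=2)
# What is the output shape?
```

Input: (2, 56, 137, 137) -> Output: (2, 240, 135, 135)

Answer: (2, 240, 135, 135)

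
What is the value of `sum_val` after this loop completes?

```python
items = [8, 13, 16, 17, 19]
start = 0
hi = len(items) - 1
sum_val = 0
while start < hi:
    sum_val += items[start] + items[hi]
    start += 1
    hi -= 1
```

Sum of pairs from ends
`sum_val` takes the values: 0 → 27 → 57

Answer: 57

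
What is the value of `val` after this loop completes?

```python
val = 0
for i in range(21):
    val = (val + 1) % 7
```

Increment mod 7, 21 times = 0
`val` takes the values: 0 → 1 → 2 → 3 → 4 → 5 → 6 → 0 → 1 → 2 → 3 → 4 → 5 → 6 → 0 → 1 → 2 → 3 → 4 → 5 → 6 → 0

Answer: 0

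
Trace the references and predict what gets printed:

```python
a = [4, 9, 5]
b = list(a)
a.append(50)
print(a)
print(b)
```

Key concept: list() constructor creates copy.
Step by step:
`a = [4, 9, 5]` → a = [4, 9, 5]
`b = list(a)` → b = [4, 9, 5]
`a.append(50)` → a = [4, 9, 5, 50]
`print(a)` → prints [4, 9, 5, 50]
`print(b)` → prints [4, 9, 5]

Answer:
[4, 9, 5, 50]
[4, 9, 5]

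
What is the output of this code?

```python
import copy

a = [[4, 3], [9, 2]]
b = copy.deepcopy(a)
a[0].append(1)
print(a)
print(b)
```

Key concept: deep copy is fully independent.
Step by step:
`a = [[4, 3], [9, 2]]` → a = [[4, 3], [9, 2]]
`b = copy.deepcopy(a)` → b = [[4, 3], [9, 2]]
`a[0].append(1)` → a = [[4, 3, 1], [9, 2]]
`print(a)` → prints [[4, 3, 1], [9, 2]]
`print(b)` → prints [[4, 3], [9, 2]]

Answer:
[[4, 3, 1], [9, 2]]
[[4, 3], [9, 2]]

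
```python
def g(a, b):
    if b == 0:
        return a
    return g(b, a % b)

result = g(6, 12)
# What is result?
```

g(6, 12) -> g(12, 6) -> g(6, 0) -> 6

Answer: 6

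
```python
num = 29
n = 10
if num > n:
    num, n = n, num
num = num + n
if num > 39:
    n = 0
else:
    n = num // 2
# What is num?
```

Trace:
`num = 29` → num = 29
`n = 10` → n = 10
`if num > n: ...` → num > n is True → num = 10; n = 29
`num = num + n` → num = 39
`if num > 39: ...` → num > 39 is False, take else branch → n = 19
So num = 39

Answer: 39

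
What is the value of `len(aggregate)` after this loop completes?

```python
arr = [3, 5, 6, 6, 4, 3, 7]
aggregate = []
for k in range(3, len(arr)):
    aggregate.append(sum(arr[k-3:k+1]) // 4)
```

Number of 4-element averages
`aggregate` takes the values: [] → [5] → [5, 5] → [5, 5, 4] → [5, 5, 4, 5]
So `len(aggregate)` = 4

Answer: 4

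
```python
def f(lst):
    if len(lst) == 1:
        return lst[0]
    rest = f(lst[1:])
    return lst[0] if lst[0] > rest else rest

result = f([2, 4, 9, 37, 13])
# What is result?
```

Recursive max over [2, 4, 9, 37, 13] = 37

Answer: 37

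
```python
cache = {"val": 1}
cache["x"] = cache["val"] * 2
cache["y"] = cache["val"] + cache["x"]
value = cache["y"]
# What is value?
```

Trace:
`cache = {"val": 1}` → cache = {'val': 1}
`cache["x"] = cache["val"] * 2` → cache = {'val': 1, 'x': 2}
`cache["y"] = cache["val"] + cache["x"]` → cache = {'val': 1, 'x': 2, 'y': 3}
`value = cache["y"]` → value = 3
So value = 3

Answer: 3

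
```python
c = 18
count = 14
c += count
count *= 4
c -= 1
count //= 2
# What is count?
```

Trace:
`c = 18` → c = 18
`count = 14` → count = 14
`c += count` → c = 32
`count *= 4` → count = 56
`c -= 1` → c = 31
`count //= 2` → count = 28
So count = 28

Answer: 28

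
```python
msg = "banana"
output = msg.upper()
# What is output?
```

Trace:
`msg = "banana"` → msg = 'banana'
`output = msg.upper()` → output = 'BANANA'
So output = 'BANANA'

Answer: 'BANANA'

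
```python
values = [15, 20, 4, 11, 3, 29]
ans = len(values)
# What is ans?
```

Trace:
`values = [15, 20, 4, 11, 3, 29]` → values = [15, 20, 4, 11, 3, 29]
`ans = len(values)` → ans = 6
So ans = 6

Answer: 6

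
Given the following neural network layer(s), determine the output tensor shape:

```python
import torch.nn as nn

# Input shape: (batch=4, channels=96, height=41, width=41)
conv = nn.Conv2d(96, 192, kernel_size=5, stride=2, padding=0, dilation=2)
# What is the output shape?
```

Input: (4, 96, 41, 41) -> Output: (4, 192, 17, 17)

Answer: (4, 192, 17, 17)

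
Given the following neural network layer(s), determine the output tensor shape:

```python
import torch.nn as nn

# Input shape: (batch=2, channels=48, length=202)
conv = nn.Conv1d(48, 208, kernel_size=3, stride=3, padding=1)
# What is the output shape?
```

Input: (2, 48, 202) -> Output: (2, 208, 68)

Answer: (2, 208, 68)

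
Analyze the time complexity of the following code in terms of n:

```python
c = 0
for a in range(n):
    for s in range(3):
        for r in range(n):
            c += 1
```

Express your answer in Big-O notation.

Each loop level contributes: n × 1 × n. Multiplying the contributions gives O(n^2).

Answer: O(n^2)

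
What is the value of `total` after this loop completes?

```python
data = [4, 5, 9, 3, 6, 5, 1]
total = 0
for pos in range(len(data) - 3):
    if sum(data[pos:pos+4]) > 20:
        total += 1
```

Count windows with sum > 20
`total` takes the values: 0 → 1 → 2 → 3

Answer: 3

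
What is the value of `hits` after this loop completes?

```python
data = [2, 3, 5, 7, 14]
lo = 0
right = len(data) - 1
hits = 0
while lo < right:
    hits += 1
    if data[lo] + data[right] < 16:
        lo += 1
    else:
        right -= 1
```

Steps to find pair summing to 16
`hits` takes the values: 0 → 1 → 2 → 3 → 4

Answer: 4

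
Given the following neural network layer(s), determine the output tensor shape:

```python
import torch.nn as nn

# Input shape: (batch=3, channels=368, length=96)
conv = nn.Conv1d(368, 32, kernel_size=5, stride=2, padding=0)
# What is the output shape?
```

Input: (3, 368, 96) -> Output: (3, 32, 46)

Answer: (3, 32, 46)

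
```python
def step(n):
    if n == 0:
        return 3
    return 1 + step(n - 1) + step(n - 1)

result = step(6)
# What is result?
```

step(n) = 1 + 2·step(n-1), step(0)=3. Closed form: (3+1)·2^6 - 1 = 255.

Answer: 255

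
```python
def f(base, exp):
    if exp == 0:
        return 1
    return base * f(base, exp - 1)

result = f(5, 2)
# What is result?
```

f(5, 2) = 5 * 5 = 25

Answer: 25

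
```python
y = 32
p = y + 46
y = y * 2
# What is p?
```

Trace:
`y = 32` → y = 32
`p = y + 46` → p = 78
`y = y * 2` → y = 64
So p = 78

Answer: 78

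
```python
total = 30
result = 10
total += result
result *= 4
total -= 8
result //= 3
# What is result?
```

Trace:
`total = 30` → total = 30
`result = 10` → result = 10
`total += result` → total = 40
`result *= 4` → result = 40
`total -= 8` → total = 32
`result //= 3` → result = 13
So result = 13

Answer: 13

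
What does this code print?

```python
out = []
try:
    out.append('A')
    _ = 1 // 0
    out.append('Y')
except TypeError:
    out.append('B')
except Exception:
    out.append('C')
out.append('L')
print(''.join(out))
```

Execution trace: 'A' (try body) → 'C' (except Exception) → 'L' (after the try/except). Output: ACL

Answer: ACL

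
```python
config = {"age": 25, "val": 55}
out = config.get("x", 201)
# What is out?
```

Trace:
`config = {"age": 25, "val": 55}` → config = {'age': 25, 'val': 55}
`out = config.get("x", 201)` → out = 201
So out = 201

Answer: 201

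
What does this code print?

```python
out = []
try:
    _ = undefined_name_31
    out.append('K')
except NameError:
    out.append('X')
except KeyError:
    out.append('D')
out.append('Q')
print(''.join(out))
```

Execution trace: 'X' (except NameError) → 'Q' (after the try/except). Output: XQ

Answer: XQ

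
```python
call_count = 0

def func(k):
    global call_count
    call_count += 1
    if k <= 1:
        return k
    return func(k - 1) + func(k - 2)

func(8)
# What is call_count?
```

Calls(k) = 1 + Calls(k-1) + Calls(k-2); Calls(0)=Calls(1)=1. For k=8 this gives 67.

Answer: 67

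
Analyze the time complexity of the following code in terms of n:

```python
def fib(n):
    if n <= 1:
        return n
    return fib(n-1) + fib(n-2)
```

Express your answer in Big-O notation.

This is Recursive Fibonacci (naive). Time complexity: O(2^n).

Answer: O(2^n)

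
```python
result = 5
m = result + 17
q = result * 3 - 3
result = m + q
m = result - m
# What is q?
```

Trace:
`result = 5` → result = 5
`m = result + 17` → m = 22
`q = result * 3 - 3` → q = 12
`result = m + q` → result = 34
`m = result - m` → m = 12
So q = 12

Answer: 12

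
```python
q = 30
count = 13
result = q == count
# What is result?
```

Trace:
`q = 30` → q = 30
`count = 13` → count = 13
`result = q == count` → result = False
So result = False

Answer: False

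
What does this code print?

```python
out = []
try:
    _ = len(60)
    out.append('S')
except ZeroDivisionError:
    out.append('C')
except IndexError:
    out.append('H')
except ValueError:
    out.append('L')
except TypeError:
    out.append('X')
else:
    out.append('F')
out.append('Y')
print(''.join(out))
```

Execution trace: 'X' (except TypeError) → 'Y' (after the try/except). Output: XY

Answer: XY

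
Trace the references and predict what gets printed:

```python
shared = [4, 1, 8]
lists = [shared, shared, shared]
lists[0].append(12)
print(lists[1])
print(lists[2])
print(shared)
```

Key concept: list of same reference.
Step by step:
`shared = [4, 1, 8]` → shared = [4, 1, 8]
`lists = [shared, shared, shared]` → lists = [[4, 1, 8], [4, 1, 8], [4, 1, 8]]
`lists[0].append(12)` → shared = [4, 1, 8, 12]; lists = [[4, 1, 8, 12], [4, 1, 8, 12], [4, 1, 8, 12]]
`print(lists[1])` → prints [4, 1, 8, 12]
`print(lists[2])` → prints [4, 1, 8, 12]
`print(shared)` → prints [4, 1, 8, 12]

Answer:
[4, 1, 8, 12]
[4, 1, 8, 12]
[4, 1, 8, 12]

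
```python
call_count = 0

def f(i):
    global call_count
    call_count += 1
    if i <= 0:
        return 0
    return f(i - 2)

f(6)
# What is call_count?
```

Linear recursion stepping by 2: 4 calls from i=6 down to ≤0.

Answer: 4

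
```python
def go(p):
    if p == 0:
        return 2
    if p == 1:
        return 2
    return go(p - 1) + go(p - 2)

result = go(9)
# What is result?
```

Build up from base cases: go(0)=2, go(1)=2, go(2)=4, go(3)=6, go(4)=10, go(5)=16, go(6)=26, ..., go(9)=110

Answer: 110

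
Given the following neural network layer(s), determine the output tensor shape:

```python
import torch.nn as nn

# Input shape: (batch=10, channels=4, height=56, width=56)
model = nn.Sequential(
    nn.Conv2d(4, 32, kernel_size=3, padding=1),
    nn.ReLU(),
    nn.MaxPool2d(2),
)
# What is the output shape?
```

Input: (10, 4, 56, 56) -> after Conv2d: (10, 32, 56, 56) -> after ReLU: (10, 32, 56, 56) -> Output: (10, 32, 28, 28)

Answer: (10, 32, 28, 28)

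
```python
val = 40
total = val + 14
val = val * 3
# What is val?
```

Trace:
`val = 40` → val = 40
`total = val + 14` → total = 54
`val = val * 3` → val = 120
So val = 120

Answer: 120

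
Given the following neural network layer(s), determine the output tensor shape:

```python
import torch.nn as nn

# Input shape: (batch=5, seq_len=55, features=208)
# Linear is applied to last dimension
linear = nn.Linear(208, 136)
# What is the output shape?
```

Input: (5, 55, 208) -> Output: (5, 55, 136)

Answer: (5, 55, 136)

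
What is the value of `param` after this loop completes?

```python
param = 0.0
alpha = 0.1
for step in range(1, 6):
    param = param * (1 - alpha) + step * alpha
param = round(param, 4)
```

Moving average with lr=0.1
`param` takes the values: 0.0 → 0.1 → 0.29 → 0.561 → 0.9049 → 1.31441 → 1.3144

Answer: 1.3144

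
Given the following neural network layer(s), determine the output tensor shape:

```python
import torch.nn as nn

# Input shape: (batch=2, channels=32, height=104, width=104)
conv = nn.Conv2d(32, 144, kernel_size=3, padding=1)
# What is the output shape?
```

Input: (2, 32, 104, 104) -> Output: (2, 144, 104, 104)

Answer: (2, 144, 104, 104)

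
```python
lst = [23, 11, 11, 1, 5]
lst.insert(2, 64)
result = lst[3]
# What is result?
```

Trace:
`lst = [23, 11, 11, 1, 5]` → lst = [23, 11, 11, 1, 5]
`lst.insert(2, 64)` → lst = [23, 11, 64, 11, 1, 5]
`result = lst[3]` → result = 11
So result = 11

Answer: 11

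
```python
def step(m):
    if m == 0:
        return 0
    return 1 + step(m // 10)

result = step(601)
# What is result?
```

Count of digits of 601: 3

Answer: 3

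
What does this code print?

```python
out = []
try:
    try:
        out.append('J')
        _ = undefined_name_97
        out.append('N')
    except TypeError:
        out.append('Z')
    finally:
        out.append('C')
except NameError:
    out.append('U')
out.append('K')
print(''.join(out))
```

Execution trace: 'J' (try body) → 'C' (finally) → 'U' (outer except NameError) → 'K' (after the try/except). Output: JCUK

Answer: JCUK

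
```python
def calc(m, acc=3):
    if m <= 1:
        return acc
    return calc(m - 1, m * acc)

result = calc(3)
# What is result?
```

Accumulator trace (n, acc): (3, 3) -> (2, 9) -> (1, 18) -> return 18

Answer: 18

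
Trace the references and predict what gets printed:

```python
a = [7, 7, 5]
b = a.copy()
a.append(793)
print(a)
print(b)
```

Key concept: list.copy() creates independent copy.
Step by step:
`a = [7, 7, 5]` → a = [7, 7, 5]
`b = a.copy()` → b = [7, 7, 5]
`a.append(793)` → a = [7, 7, 5, 793]
`print(a)` → prints [7, 7, 5, 793]
`print(b)` → prints [7, 7, 5]

Answer:
[7, 7, 5, 793]
[7, 7, 5]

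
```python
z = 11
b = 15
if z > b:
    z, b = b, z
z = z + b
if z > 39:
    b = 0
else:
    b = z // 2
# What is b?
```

Trace:
`z = 11` → z = 11
`b = 15` → b = 15
`if z > b: ...` → z > b is False → no variable changes
`z = z + b` → z = 26
`if z > 39: ...` → z > 39 is False, take else branch → b = 13
So b = 13

Answer: 13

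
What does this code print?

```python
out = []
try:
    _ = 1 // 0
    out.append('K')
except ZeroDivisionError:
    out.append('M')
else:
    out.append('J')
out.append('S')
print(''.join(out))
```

Execution trace: 'M' (except ZeroDivisionError) → 'S' (after the try/except). Output: MS

Answer: MS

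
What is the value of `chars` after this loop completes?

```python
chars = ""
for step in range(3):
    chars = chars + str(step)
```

Concatenate digits 0 to 2
`chars` takes the values: "" → "0" → "01" → "012"

Answer: "012"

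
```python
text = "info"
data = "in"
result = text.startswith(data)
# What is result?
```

Trace:
`text = "info"` → text = 'info'
`data = "in"` → data = 'in'
`result = text.startswith(data)` → result = True
So result = True

Answer: True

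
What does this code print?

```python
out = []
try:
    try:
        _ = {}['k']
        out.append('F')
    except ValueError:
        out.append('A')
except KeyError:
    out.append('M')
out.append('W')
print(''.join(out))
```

Execution trace: 'M' (outer except KeyError) → 'W' (after the try/except). Output: MW

Answer: MW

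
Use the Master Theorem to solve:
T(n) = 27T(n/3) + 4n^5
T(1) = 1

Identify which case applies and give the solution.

a=27, b=3, f(n)=4n^5. log_3(27) = 3. Since c=5 > 3 and the regularity condition holds (27(n/3)^5 = (27/3^5)n^5 with 27/3^5 < 1), Case 3 applies: T(n) = Θ(f(n)) = O(n^5).

Answer: O(n^5) - Case 3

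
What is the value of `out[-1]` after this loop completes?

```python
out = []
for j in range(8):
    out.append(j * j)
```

Last element of squares 0 to 7
`out` takes the values: [] → [0] → [0, 1] → [0, 1, 4] → [0, 1, 4, 9] → [0, 1, 4, 9, 16] → [0, 1, 4, 9, 16, 25] → [0, 1, 4, 9, 16, 25, 36] → [0, 1, 4, 9, 16, 25, 36, 49]
So `out[-1]` = 49

Answer: 49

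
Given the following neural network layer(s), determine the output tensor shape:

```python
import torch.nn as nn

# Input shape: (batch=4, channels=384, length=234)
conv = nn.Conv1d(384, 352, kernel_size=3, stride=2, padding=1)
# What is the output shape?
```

Input: (4, 384, 234) -> Output: (4, 352, 117)

Answer: (4, 352, 117)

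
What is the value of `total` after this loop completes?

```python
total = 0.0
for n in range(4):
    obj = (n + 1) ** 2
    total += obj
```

Sum of squared losses 1² + 2² + ... + 4²
`total` takes the values: 0.0 → 1.0 → 5.0 → 14.0 → 30.0

Answer: 30.0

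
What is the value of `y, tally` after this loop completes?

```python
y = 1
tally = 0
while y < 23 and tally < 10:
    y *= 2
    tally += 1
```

Double until >= 23 or 10 iterations
`y, tally` takes the values: (1, 0) → (2, 0) → (2, 1) → (4, 1) → (4, 2) → (8, 2) → (8, 3) → (16, 3) → (16, 4) → (32, 4) → (32, 5)

Answer: 32, 5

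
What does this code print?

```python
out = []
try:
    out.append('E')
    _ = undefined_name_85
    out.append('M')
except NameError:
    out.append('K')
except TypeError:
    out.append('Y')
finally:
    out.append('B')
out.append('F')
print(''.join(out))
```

Execution trace: 'E' (try body) → 'K' (except NameError) → 'B' (finally) → 'F' (after the try/except). Output: EKBF

Answer: EKBF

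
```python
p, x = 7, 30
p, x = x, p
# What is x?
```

Trace:
`p, x = 7, 30` → p = 7; x = 30
`p, x = x, p` → p = 30; x = 7
So x = 7

Answer: 7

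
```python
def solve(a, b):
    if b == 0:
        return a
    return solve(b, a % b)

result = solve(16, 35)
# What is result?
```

solve(16, 35) -> solve(35, 16) -> solve(16, 3) -> solve(3, 1) -> solve(1, 0) -> 1

Answer: 1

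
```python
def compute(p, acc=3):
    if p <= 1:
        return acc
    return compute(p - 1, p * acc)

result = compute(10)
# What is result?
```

Accumulator trace (n, acc): (10, 3) -> (9, 30) -> (8, 270) -> (7, 2160) -> (6, 15120) -> (5, 90720) -> (4, 453600) -> (3, 1814400) -> (2, 5443200) -> (1, 10886400) -> return 10886400

Answer: 10886400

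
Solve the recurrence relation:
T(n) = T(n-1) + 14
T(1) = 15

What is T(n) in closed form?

Unrolling: T(n) = T(1) + 14·(n-1) = 15 + 14(n-1) = 14n + 1.

Answer: T(n) = 14n + 1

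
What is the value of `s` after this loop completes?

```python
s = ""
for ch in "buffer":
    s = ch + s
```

Reverse 'buffer'
`s` takes the values: "" → "b" → "ub" → "fub" → "ffub" → "effub" → "reffub"

Answer: "reffub"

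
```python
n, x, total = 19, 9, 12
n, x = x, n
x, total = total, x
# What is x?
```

Trace:
`n, x, total = 19, 9, 12` → n = 19; x = 9; total = 12
`n, x = x, n` → n = 9; x = 19
`x, total = total, x` → x = 12; total = 19
So x = 12

Answer: 12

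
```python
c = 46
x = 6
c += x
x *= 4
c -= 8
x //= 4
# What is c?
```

Trace:
`c = 46` → c = 46
`x = 6` → x = 6
`c += x` → c = 52
`x *= 4` → x = 24
`c -= 8` → c = 44
`x //= 4` → x = 6
So c = 44

Answer: 44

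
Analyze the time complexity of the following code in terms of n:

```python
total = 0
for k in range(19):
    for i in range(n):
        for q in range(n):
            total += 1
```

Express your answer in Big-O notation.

Each loop level contributes: 1 × n × n. Multiplying the contributions gives O(n^2).

Answer: O(n^2)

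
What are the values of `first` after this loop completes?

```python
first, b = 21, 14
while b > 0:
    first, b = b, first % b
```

GCD of 21 and 14
`first` takes the values: 21 → 14 → 7

Answer: 7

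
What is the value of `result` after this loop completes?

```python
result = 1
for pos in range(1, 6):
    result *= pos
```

5! = 120
`result` takes the values: 1 → 2 → 6 → 24 → 120

Answer: 120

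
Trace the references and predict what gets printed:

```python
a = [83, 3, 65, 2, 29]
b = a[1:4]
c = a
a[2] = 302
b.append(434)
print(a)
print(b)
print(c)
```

Key concept: slice vs alias.
Step by step:
`a = [83, 3, 65, 2, 29]` → a = [83, 3, 65, 2, 29]
`b = a[1:4]` → b = [3, 65, 2]
`c = a` → c = [83, 3, 65, 2, 29] (same object as a)
`a[2] = 302` → a = [83, 3, 302, 2, 29] (same object as c); c = [83, 3, 302, 2, 29] (same object as a)
`b.append(434)` → b = [3, 65, 2, 434]
`print(a)` → prints [83, 3, 302, 2, 29]
`print(b)` → prints [3, 65, 2, 434]
`print(c)` → prints [83, 3, 302, 2, 29]

Answer:
[83, 3, 302, 2, 29]
[3, 65, 2, 434]
[83, 3, 302, 2, 29]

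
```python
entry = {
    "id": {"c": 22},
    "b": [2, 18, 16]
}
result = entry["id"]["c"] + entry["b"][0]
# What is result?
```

Trace:
`entry = { ...` → entry = {'id': {'c': 22}, 'b': [2, 18, 16]}
`result = entry["id"]["c"] + entry["b"][0]` → result = 24
So result = 24

Answer: 24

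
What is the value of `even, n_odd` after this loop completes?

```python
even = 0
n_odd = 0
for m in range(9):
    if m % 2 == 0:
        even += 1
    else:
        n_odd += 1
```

Count evens and odds in range(9)
`even, n_odd` takes the values: (0, 0) → (1, 0) → (1, 1) → (2, 1) → (2, 2) → (3, 2) → (3, 3) → (4, 3) → (4, 4) → (5, 4)

Answer: 5, 4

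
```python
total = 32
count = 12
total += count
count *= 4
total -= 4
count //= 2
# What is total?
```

Trace:
`total = 32` → total = 32
`count = 12` → count = 12
`total += count` → total = 44
`count *= 4` → count = 48
`total -= 4` → total = 40
`count //= 2` → count = 24
So total = 40

Answer: 40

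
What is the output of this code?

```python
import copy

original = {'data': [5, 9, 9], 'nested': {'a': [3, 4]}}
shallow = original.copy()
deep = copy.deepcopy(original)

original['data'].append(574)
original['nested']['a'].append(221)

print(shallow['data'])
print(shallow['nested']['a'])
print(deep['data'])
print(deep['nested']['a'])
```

Key concept: comparing shallow vs deep copy.
Step by step:
`original = {'data': [5, 9, 9], 'nested': {'a': [3, 4]}}` → original = {'data': [5, 9, 9], 'nested': {'a': [3, 4]}}
`shallow = original.copy()` → shallow = {'data': [5, 9, 9], 'nested': {'a': [3, 4]}}
`deep = copy.deepcopy(original)` → deep = {'data': [5, 9, 9], 'nested': {'a': [3, 4]}}
`original['data'].append(574)` → original = {'data': [5, 9, 9, 574], 'nested': {'a': [3, 4]}}; shallow = {'data': [5, 9, 9, 574], 'nested': {'a': [3, 4]}}
`original['nested']['a'].append(221)` → original = {'data': [5, 9, 9, 574], 'nested': {'a': [3, 4, 221]}}; shallow = {'data': [5, 9, 9, 574], 'nested': {'a': [3, 4, 221]}}
`print(shallow['data'])` → prints [5, 9, 9, 574]
`print(shallow['nested']['a'])` → prints [3, 4, 221]
`print(deep['data'])` → prints [5, 9, 9]
`print(deep['nested']['a'])` → prints [3, 4]

Answer:
[5, 9, 9, 574]
[3, 4, 221]
[5, 9, 9]
[3, 4]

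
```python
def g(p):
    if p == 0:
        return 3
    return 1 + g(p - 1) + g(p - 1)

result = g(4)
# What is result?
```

g(p) = 1 + 2·g(p-1), g(0)=3. Closed form: (3+1)·2^4 - 1 = 63.

Answer: 63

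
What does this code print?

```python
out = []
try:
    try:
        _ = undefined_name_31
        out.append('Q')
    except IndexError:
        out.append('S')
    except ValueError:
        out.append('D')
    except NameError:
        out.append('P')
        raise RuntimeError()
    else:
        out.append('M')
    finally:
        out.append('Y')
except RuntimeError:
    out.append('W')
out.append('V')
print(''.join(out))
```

Execution trace: 'P' (except NameError) → 'Y' (finally) → 'W' (outer except RuntimeError) → 'V' (after the try/except). Output: PYWV

Answer: PYWV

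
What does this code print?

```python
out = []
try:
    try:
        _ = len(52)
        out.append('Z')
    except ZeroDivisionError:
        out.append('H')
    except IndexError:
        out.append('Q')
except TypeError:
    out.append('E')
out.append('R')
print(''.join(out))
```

Execution trace: 'E' (outer except TypeError) → 'R' (after the try/except). Output: ER

Answer: ER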